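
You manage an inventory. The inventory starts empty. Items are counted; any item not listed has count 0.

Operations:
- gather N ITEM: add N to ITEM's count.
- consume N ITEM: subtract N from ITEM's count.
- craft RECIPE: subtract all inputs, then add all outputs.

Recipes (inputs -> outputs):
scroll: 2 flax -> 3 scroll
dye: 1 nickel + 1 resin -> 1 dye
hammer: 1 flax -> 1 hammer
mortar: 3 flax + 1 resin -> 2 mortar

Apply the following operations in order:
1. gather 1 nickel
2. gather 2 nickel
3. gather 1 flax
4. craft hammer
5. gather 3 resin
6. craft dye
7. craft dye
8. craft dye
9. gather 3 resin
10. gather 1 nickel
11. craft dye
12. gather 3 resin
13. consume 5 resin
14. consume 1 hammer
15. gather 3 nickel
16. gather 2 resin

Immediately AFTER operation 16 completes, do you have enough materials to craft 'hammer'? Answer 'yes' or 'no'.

Answer: no

Derivation:
After 1 (gather 1 nickel): nickel=1
After 2 (gather 2 nickel): nickel=3
After 3 (gather 1 flax): flax=1 nickel=3
After 4 (craft hammer): hammer=1 nickel=3
After 5 (gather 3 resin): hammer=1 nickel=3 resin=3
After 6 (craft dye): dye=1 hammer=1 nickel=2 resin=2
After 7 (craft dye): dye=2 hammer=1 nickel=1 resin=1
After 8 (craft dye): dye=3 hammer=1
After 9 (gather 3 resin): dye=3 hammer=1 resin=3
After 10 (gather 1 nickel): dye=3 hammer=1 nickel=1 resin=3
After 11 (craft dye): dye=4 hammer=1 resin=2
After 12 (gather 3 resin): dye=4 hammer=1 resin=5
After 13 (consume 5 resin): dye=4 hammer=1
After 14 (consume 1 hammer): dye=4
After 15 (gather 3 nickel): dye=4 nickel=3
After 16 (gather 2 resin): dye=4 nickel=3 resin=2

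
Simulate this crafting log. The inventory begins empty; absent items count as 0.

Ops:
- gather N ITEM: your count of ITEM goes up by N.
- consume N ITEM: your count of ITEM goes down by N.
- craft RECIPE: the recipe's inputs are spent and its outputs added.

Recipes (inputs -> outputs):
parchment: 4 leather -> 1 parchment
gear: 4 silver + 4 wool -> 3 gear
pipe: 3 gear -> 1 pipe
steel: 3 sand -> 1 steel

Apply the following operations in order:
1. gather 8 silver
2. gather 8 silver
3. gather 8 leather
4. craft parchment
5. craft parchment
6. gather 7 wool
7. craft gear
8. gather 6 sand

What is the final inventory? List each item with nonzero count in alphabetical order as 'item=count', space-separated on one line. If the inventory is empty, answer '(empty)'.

After 1 (gather 8 silver): silver=8
After 2 (gather 8 silver): silver=16
After 3 (gather 8 leather): leather=8 silver=16
After 4 (craft parchment): leather=4 parchment=1 silver=16
After 5 (craft parchment): parchment=2 silver=16
After 6 (gather 7 wool): parchment=2 silver=16 wool=7
After 7 (craft gear): gear=3 parchment=2 silver=12 wool=3
After 8 (gather 6 sand): gear=3 parchment=2 sand=6 silver=12 wool=3

Answer: gear=3 parchment=2 sand=6 silver=12 wool=3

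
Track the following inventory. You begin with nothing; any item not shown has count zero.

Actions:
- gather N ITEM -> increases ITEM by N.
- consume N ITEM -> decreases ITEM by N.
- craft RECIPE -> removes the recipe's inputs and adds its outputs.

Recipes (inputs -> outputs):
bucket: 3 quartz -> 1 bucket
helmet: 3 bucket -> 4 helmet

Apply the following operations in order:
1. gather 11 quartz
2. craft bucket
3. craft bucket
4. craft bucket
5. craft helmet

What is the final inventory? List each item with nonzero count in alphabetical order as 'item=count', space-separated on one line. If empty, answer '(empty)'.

After 1 (gather 11 quartz): quartz=11
After 2 (craft bucket): bucket=1 quartz=8
After 3 (craft bucket): bucket=2 quartz=5
After 4 (craft bucket): bucket=3 quartz=2
After 5 (craft helmet): helmet=4 quartz=2

Answer: helmet=4 quartz=2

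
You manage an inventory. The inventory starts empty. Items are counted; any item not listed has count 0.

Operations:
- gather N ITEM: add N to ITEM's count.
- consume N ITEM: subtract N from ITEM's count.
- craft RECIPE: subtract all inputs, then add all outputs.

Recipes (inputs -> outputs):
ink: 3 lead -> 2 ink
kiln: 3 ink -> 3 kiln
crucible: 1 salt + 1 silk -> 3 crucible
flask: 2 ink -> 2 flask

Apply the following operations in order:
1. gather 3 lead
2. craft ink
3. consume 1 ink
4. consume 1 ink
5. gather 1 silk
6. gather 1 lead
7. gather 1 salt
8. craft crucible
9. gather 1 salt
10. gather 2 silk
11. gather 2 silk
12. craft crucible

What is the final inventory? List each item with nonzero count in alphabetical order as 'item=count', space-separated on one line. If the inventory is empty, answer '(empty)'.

After 1 (gather 3 lead): lead=3
After 2 (craft ink): ink=2
After 3 (consume 1 ink): ink=1
After 4 (consume 1 ink): (empty)
After 5 (gather 1 silk): silk=1
After 6 (gather 1 lead): lead=1 silk=1
After 7 (gather 1 salt): lead=1 salt=1 silk=1
After 8 (craft crucible): crucible=3 lead=1
After 9 (gather 1 salt): crucible=3 lead=1 salt=1
After 10 (gather 2 silk): crucible=3 lead=1 salt=1 silk=2
After 11 (gather 2 silk): crucible=3 lead=1 salt=1 silk=4
After 12 (craft crucible): crucible=6 lead=1 silk=3

Answer: crucible=6 lead=1 silk=3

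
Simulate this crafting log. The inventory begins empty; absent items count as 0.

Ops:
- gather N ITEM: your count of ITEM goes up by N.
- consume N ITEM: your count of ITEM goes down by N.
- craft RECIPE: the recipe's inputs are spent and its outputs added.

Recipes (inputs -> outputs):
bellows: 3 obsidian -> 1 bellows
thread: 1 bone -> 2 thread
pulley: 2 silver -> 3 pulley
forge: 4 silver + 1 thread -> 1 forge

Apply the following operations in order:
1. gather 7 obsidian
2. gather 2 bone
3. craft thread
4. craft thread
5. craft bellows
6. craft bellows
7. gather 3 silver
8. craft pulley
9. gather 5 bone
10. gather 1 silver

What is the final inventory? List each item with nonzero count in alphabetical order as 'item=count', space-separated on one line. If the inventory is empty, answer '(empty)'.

After 1 (gather 7 obsidian): obsidian=7
After 2 (gather 2 bone): bone=2 obsidian=7
After 3 (craft thread): bone=1 obsidian=7 thread=2
After 4 (craft thread): obsidian=7 thread=4
After 5 (craft bellows): bellows=1 obsidian=4 thread=4
After 6 (craft bellows): bellows=2 obsidian=1 thread=4
After 7 (gather 3 silver): bellows=2 obsidian=1 silver=3 thread=4
After 8 (craft pulley): bellows=2 obsidian=1 pulley=3 silver=1 thread=4
After 9 (gather 5 bone): bellows=2 bone=5 obsidian=1 pulley=3 silver=1 thread=4
After 10 (gather 1 silver): bellows=2 bone=5 obsidian=1 pulley=3 silver=2 thread=4

Answer: bellows=2 bone=5 obsidian=1 pulley=3 silver=2 thread=4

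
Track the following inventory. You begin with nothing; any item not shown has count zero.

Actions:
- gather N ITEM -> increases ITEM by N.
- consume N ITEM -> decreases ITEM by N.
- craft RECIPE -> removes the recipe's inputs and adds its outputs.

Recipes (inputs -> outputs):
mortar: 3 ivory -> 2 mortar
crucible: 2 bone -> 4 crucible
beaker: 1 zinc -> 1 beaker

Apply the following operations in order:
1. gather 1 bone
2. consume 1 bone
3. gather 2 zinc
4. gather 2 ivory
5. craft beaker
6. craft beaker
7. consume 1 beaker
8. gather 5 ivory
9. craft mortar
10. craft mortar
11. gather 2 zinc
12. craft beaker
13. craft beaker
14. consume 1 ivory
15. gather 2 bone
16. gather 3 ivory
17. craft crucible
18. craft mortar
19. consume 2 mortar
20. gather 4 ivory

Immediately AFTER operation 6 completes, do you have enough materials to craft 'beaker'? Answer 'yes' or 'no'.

Answer: no

Derivation:
After 1 (gather 1 bone): bone=1
After 2 (consume 1 bone): (empty)
After 3 (gather 2 zinc): zinc=2
After 4 (gather 2 ivory): ivory=2 zinc=2
After 5 (craft beaker): beaker=1 ivory=2 zinc=1
After 6 (craft beaker): beaker=2 ivory=2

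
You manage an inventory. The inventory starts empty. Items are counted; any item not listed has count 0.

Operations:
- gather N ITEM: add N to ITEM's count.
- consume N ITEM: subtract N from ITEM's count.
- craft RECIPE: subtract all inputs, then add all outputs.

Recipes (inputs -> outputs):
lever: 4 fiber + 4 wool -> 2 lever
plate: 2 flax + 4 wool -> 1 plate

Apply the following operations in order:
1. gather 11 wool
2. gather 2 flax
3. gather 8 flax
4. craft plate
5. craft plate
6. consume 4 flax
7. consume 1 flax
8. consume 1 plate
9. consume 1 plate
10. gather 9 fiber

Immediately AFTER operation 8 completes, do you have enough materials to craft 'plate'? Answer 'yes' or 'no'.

Answer: no

Derivation:
After 1 (gather 11 wool): wool=11
After 2 (gather 2 flax): flax=2 wool=11
After 3 (gather 8 flax): flax=10 wool=11
After 4 (craft plate): flax=8 plate=1 wool=7
After 5 (craft plate): flax=6 plate=2 wool=3
After 6 (consume 4 flax): flax=2 plate=2 wool=3
After 7 (consume 1 flax): flax=1 plate=2 wool=3
After 8 (consume 1 plate): flax=1 plate=1 wool=3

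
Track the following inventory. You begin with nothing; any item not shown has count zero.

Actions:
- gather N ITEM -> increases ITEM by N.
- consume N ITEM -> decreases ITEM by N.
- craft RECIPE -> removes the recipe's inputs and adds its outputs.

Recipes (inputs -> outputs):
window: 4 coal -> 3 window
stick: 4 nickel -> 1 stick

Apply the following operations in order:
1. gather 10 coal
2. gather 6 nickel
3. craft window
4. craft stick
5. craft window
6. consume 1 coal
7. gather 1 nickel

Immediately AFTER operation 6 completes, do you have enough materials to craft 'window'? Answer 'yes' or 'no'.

Answer: no

Derivation:
After 1 (gather 10 coal): coal=10
After 2 (gather 6 nickel): coal=10 nickel=6
After 3 (craft window): coal=6 nickel=6 window=3
After 4 (craft stick): coal=6 nickel=2 stick=1 window=3
After 5 (craft window): coal=2 nickel=2 stick=1 window=6
After 6 (consume 1 coal): coal=1 nickel=2 stick=1 window=6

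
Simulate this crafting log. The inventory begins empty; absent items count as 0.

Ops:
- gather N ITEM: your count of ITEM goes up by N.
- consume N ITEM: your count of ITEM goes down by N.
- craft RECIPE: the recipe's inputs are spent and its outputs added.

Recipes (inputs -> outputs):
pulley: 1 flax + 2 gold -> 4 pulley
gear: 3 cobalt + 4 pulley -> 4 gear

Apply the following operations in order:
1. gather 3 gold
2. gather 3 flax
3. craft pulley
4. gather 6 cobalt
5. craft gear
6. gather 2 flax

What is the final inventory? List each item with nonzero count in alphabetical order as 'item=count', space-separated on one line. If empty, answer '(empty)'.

After 1 (gather 3 gold): gold=3
After 2 (gather 3 flax): flax=3 gold=3
After 3 (craft pulley): flax=2 gold=1 pulley=4
After 4 (gather 6 cobalt): cobalt=6 flax=2 gold=1 pulley=4
After 5 (craft gear): cobalt=3 flax=2 gear=4 gold=1
After 6 (gather 2 flax): cobalt=3 flax=4 gear=4 gold=1

Answer: cobalt=3 flax=4 gear=4 gold=1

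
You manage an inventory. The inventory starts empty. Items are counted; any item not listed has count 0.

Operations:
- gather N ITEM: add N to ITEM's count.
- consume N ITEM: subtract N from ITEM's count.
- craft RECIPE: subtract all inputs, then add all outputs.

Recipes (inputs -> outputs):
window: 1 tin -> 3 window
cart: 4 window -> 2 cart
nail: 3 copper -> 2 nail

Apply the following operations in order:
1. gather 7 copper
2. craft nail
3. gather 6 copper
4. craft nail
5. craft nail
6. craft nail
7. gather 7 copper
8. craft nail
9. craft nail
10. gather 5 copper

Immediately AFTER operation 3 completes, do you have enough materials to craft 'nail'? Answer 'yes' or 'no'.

After 1 (gather 7 copper): copper=7
After 2 (craft nail): copper=4 nail=2
After 3 (gather 6 copper): copper=10 nail=2

Answer: yes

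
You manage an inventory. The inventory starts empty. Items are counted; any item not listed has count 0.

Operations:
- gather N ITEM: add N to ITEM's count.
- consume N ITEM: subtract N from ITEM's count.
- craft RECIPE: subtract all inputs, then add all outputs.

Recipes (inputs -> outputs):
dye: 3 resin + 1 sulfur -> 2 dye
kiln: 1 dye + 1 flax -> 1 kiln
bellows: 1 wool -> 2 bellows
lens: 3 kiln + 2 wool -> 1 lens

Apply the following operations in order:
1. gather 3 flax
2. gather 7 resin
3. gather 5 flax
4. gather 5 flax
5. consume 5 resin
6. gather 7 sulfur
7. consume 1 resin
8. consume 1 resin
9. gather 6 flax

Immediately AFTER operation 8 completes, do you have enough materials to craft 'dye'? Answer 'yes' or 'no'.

Answer: no

Derivation:
After 1 (gather 3 flax): flax=3
After 2 (gather 7 resin): flax=3 resin=7
After 3 (gather 5 flax): flax=8 resin=7
After 4 (gather 5 flax): flax=13 resin=7
After 5 (consume 5 resin): flax=13 resin=2
After 6 (gather 7 sulfur): flax=13 resin=2 sulfur=7
After 7 (consume 1 resin): flax=13 resin=1 sulfur=7
After 8 (consume 1 resin): flax=13 sulfur=7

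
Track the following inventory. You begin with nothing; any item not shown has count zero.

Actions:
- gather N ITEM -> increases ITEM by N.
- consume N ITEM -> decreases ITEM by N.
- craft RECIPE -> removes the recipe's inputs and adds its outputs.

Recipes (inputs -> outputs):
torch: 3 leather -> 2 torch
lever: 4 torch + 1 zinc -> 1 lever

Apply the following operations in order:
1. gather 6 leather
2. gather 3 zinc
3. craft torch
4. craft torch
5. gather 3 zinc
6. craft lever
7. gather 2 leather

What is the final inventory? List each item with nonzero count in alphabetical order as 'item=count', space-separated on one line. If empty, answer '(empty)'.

After 1 (gather 6 leather): leather=6
After 2 (gather 3 zinc): leather=6 zinc=3
After 3 (craft torch): leather=3 torch=2 zinc=3
After 4 (craft torch): torch=4 zinc=3
After 5 (gather 3 zinc): torch=4 zinc=6
After 6 (craft lever): lever=1 zinc=5
After 7 (gather 2 leather): leather=2 lever=1 zinc=5

Answer: leather=2 lever=1 zinc=5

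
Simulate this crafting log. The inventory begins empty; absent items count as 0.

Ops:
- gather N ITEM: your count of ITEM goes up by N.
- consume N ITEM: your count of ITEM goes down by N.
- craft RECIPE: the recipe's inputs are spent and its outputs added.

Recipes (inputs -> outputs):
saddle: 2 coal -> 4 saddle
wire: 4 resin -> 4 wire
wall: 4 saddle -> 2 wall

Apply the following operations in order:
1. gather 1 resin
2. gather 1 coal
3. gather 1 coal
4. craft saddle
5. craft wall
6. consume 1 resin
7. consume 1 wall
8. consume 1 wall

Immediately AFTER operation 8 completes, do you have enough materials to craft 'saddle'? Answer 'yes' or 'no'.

Answer: no

Derivation:
After 1 (gather 1 resin): resin=1
After 2 (gather 1 coal): coal=1 resin=1
After 3 (gather 1 coal): coal=2 resin=1
After 4 (craft saddle): resin=1 saddle=4
After 5 (craft wall): resin=1 wall=2
After 6 (consume 1 resin): wall=2
After 7 (consume 1 wall): wall=1
After 8 (consume 1 wall): (empty)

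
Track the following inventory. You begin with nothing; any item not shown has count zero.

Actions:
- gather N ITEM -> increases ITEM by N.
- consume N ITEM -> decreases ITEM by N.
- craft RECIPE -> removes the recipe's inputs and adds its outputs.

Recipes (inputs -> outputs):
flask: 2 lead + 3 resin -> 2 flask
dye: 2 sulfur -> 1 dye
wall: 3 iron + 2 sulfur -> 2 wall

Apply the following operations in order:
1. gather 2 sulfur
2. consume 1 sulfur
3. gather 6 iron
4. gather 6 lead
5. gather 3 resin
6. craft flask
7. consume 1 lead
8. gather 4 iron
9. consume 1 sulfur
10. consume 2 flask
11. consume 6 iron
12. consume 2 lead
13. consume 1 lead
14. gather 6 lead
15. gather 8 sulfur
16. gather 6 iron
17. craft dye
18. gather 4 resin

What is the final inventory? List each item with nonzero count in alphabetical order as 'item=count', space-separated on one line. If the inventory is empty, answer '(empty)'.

Answer: dye=1 iron=10 lead=6 resin=4 sulfur=6

Derivation:
After 1 (gather 2 sulfur): sulfur=2
After 2 (consume 1 sulfur): sulfur=1
After 3 (gather 6 iron): iron=6 sulfur=1
After 4 (gather 6 lead): iron=6 lead=6 sulfur=1
After 5 (gather 3 resin): iron=6 lead=6 resin=3 sulfur=1
After 6 (craft flask): flask=2 iron=6 lead=4 sulfur=1
After 7 (consume 1 lead): flask=2 iron=6 lead=3 sulfur=1
After 8 (gather 4 iron): flask=2 iron=10 lead=3 sulfur=1
After 9 (consume 1 sulfur): flask=2 iron=10 lead=3
After 10 (consume 2 flask): iron=10 lead=3
After 11 (consume 6 iron): iron=4 lead=3
After 12 (consume 2 lead): iron=4 lead=1
After 13 (consume 1 lead): iron=4
After 14 (gather 6 lead): iron=4 lead=6
After 15 (gather 8 sulfur): iron=4 lead=6 sulfur=8
After 16 (gather 6 iron): iron=10 lead=6 sulfur=8
After 17 (craft dye): dye=1 iron=10 lead=6 sulfur=6
After 18 (gather 4 resin): dye=1 iron=10 lead=6 resin=4 sulfur=6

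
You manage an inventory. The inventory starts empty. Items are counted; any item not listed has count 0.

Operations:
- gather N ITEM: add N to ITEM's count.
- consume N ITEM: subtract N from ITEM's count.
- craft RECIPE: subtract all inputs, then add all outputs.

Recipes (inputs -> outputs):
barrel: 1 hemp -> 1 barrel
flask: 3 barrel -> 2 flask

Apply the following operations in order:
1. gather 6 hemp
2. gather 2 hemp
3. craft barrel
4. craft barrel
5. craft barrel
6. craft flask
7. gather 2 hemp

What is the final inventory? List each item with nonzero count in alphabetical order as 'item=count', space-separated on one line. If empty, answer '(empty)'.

Answer: flask=2 hemp=7

Derivation:
After 1 (gather 6 hemp): hemp=6
After 2 (gather 2 hemp): hemp=8
After 3 (craft barrel): barrel=1 hemp=7
After 4 (craft barrel): barrel=2 hemp=6
After 5 (craft barrel): barrel=3 hemp=5
After 6 (craft flask): flask=2 hemp=5
After 7 (gather 2 hemp): flask=2 hemp=7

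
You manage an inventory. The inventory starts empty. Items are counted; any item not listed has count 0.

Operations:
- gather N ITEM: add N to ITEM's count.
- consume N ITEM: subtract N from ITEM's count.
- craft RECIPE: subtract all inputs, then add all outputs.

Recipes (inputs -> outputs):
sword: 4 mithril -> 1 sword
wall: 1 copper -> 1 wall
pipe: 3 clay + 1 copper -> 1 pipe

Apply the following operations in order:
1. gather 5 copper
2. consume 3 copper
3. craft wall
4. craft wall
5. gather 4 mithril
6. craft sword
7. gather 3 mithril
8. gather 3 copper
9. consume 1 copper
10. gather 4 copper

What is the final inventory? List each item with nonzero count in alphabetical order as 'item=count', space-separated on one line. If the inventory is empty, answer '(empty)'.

Answer: copper=6 mithril=3 sword=1 wall=2

Derivation:
After 1 (gather 5 copper): copper=5
After 2 (consume 3 copper): copper=2
After 3 (craft wall): copper=1 wall=1
After 4 (craft wall): wall=2
After 5 (gather 4 mithril): mithril=4 wall=2
After 6 (craft sword): sword=1 wall=2
After 7 (gather 3 mithril): mithril=3 sword=1 wall=2
After 8 (gather 3 copper): copper=3 mithril=3 sword=1 wall=2
After 9 (consume 1 copper): copper=2 mithril=3 sword=1 wall=2
After 10 (gather 4 copper): copper=6 mithril=3 sword=1 wall=2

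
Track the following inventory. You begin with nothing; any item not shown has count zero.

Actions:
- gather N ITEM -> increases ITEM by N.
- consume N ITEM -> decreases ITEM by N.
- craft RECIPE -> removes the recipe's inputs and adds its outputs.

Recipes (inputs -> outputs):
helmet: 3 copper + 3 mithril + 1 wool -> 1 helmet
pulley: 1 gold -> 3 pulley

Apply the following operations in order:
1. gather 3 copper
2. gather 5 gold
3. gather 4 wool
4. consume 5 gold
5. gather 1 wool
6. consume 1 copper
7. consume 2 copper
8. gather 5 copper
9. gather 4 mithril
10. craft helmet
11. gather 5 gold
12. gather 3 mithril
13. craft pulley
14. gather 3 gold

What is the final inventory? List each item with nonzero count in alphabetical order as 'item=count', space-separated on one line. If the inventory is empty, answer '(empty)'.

After 1 (gather 3 copper): copper=3
After 2 (gather 5 gold): copper=3 gold=5
After 3 (gather 4 wool): copper=3 gold=5 wool=4
After 4 (consume 5 gold): copper=3 wool=4
After 5 (gather 1 wool): copper=3 wool=5
After 6 (consume 1 copper): copper=2 wool=5
After 7 (consume 2 copper): wool=5
After 8 (gather 5 copper): copper=5 wool=5
After 9 (gather 4 mithril): copper=5 mithril=4 wool=5
After 10 (craft helmet): copper=2 helmet=1 mithril=1 wool=4
After 11 (gather 5 gold): copper=2 gold=5 helmet=1 mithril=1 wool=4
After 12 (gather 3 mithril): copper=2 gold=5 helmet=1 mithril=4 wool=4
After 13 (craft pulley): copper=2 gold=4 helmet=1 mithril=4 pulley=3 wool=4
After 14 (gather 3 gold): copper=2 gold=7 helmet=1 mithril=4 pulley=3 wool=4

Answer: copper=2 gold=7 helmet=1 mithril=4 pulley=3 wool=4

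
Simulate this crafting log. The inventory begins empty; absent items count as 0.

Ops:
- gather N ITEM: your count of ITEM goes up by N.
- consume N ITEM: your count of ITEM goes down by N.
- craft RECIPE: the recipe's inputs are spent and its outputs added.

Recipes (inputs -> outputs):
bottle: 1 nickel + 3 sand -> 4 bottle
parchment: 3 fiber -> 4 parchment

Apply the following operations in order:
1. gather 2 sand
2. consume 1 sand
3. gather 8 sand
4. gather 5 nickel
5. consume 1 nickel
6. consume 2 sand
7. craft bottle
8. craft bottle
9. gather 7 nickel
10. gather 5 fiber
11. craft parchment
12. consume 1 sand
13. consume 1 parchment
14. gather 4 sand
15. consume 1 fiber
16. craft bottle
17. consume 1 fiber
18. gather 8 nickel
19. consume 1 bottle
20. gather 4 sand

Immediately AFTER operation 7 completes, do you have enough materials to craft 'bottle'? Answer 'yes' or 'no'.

After 1 (gather 2 sand): sand=2
After 2 (consume 1 sand): sand=1
After 3 (gather 8 sand): sand=9
After 4 (gather 5 nickel): nickel=5 sand=9
After 5 (consume 1 nickel): nickel=4 sand=9
After 6 (consume 2 sand): nickel=4 sand=7
After 7 (craft bottle): bottle=4 nickel=3 sand=4

Answer: yes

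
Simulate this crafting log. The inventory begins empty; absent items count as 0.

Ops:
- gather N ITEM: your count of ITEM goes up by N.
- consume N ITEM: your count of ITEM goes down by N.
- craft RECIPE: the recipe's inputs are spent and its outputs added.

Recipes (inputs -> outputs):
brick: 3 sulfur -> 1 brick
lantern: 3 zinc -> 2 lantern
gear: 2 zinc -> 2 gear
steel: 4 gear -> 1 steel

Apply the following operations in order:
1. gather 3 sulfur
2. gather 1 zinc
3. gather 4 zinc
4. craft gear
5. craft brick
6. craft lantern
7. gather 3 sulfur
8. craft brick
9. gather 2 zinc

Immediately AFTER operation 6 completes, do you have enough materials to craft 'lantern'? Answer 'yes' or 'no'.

Answer: no

Derivation:
After 1 (gather 3 sulfur): sulfur=3
After 2 (gather 1 zinc): sulfur=3 zinc=1
After 3 (gather 4 zinc): sulfur=3 zinc=5
After 4 (craft gear): gear=2 sulfur=3 zinc=3
After 5 (craft brick): brick=1 gear=2 zinc=3
After 6 (craft lantern): brick=1 gear=2 lantern=2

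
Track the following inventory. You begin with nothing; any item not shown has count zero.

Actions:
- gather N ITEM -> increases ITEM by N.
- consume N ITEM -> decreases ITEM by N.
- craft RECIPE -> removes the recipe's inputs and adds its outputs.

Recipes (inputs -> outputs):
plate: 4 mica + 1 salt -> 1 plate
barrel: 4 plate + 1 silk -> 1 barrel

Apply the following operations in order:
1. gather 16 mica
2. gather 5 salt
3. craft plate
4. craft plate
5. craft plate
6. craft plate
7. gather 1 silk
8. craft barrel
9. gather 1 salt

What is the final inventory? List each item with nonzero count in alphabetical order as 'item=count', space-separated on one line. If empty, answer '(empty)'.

After 1 (gather 16 mica): mica=16
After 2 (gather 5 salt): mica=16 salt=5
After 3 (craft plate): mica=12 plate=1 salt=4
After 4 (craft plate): mica=8 plate=2 salt=3
After 5 (craft plate): mica=4 plate=3 salt=2
After 6 (craft plate): plate=4 salt=1
After 7 (gather 1 silk): plate=4 salt=1 silk=1
After 8 (craft barrel): barrel=1 salt=1
After 9 (gather 1 salt): barrel=1 salt=2

Answer: barrel=1 salt=2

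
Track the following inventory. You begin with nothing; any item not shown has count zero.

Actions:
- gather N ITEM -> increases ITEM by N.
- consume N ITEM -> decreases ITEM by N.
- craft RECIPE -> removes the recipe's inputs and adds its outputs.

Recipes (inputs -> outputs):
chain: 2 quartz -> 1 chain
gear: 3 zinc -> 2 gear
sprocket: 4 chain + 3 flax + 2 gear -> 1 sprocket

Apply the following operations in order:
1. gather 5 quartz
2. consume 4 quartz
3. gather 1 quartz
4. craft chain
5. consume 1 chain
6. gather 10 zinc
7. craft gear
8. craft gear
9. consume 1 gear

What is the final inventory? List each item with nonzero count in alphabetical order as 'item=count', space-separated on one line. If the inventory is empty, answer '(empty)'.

After 1 (gather 5 quartz): quartz=5
After 2 (consume 4 quartz): quartz=1
After 3 (gather 1 quartz): quartz=2
After 4 (craft chain): chain=1
After 5 (consume 1 chain): (empty)
After 6 (gather 10 zinc): zinc=10
After 7 (craft gear): gear=2 zinc=7
After 8 (craft gear): gear=4 zinc=4
After 9 (consume 1 gear): gear=3 zinc=4

Answer: gear=3 zinc=4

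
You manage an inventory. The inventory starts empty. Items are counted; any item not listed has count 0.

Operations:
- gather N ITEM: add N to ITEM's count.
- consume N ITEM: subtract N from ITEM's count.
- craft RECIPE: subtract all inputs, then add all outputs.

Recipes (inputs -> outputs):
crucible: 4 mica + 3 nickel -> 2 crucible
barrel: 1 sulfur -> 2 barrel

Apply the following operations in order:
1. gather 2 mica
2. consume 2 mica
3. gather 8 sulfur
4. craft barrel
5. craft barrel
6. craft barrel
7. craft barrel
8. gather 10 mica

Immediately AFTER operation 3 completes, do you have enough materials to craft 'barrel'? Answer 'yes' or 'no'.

Answer: yes

Derivation:
After 1 (gather 2 mica): mica=2
After 2 (consume 2 mica): (empty)
After 3 (gather 8 sulfur): sulfur=8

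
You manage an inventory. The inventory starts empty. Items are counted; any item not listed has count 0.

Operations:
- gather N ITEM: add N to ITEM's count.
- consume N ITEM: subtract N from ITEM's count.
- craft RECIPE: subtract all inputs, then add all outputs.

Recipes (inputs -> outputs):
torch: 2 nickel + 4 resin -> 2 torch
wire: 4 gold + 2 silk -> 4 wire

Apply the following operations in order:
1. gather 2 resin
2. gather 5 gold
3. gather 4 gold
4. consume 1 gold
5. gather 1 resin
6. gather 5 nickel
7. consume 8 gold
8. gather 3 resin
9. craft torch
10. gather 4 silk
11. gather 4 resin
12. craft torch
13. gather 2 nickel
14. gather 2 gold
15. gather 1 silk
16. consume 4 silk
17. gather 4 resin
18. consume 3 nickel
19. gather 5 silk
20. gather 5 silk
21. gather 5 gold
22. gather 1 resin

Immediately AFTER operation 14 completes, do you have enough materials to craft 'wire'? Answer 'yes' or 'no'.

Answer: no

Derivation:
After 1 (gather 2 resin): resin=2
After 2 (gather 5 gold): gold=5 resin=2
After 3 (gather 4 gold): gold=9 resin=2
After 4 (consume 1 gold): gold=8 resin=2
After 5 (gather 1 resin): gold=8 resin=3
After 6 (gather 5 nickel): gold=8 nickel=5 resin=3
After 7 (consume 8 gold): nickel=5 resin=3
After 8 (gather 3 resin): nickel=5 resin=6
After 9 (craft torch): nickel=3 resin=2 torch=2
After 10 (gather 4 silk): nickel=3 resin=2 silk=4 torch=2
After 11 (gather 4 resin): nickel=3 resin=6 silk=4 torch=2
After 12 (craft torch): nickel=1 resin=2 silk=4 torch=4
After 13 (gather 2 nickel): nickel=3 resin=2 silk=4 torch=4
After 14 (gather 2 gold): gold=2 nickel=3 resin=2 silk=4 torch=4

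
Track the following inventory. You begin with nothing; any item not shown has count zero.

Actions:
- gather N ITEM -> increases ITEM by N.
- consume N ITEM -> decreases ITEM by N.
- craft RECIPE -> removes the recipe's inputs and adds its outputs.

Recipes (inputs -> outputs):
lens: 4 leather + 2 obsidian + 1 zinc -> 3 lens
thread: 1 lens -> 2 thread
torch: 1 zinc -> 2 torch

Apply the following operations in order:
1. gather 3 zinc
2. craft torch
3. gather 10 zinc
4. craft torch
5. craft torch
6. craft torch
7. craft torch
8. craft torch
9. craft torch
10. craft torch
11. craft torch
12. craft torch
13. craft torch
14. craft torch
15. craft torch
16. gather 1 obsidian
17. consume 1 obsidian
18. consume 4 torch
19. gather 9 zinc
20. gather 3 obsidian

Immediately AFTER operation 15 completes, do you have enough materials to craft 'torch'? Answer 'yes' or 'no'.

After 1 (gather 3 zinc): zinc=3
After 2 (craft torch): torch=2 zinc=2
After 3 (gather 10 zinc): torch=2 zinc=12
After 4 (craft torch): torch=4 zinc=11
After 5 (craft torch): torch=6 zinc=10
After 6 (craft torch): torch=8 zinc=9
After 7 (craft torch): torch=10 zinc=8
After 8 (craft torch): torch=12 zinc=7
After 9 (craft torch): torch=14 zinc=6
After 10 (craft torch): torch=16 zinc=5
After 11 (craft torch): torch=18 zinc=4
After 12 (craft torch): torch=20 zinc=3
After 13 (craft torch): torch=22 zinc=2
After 14 (craft torch): torch=24 zinc=1
After 15 (craft torch): torch=26

Answer: no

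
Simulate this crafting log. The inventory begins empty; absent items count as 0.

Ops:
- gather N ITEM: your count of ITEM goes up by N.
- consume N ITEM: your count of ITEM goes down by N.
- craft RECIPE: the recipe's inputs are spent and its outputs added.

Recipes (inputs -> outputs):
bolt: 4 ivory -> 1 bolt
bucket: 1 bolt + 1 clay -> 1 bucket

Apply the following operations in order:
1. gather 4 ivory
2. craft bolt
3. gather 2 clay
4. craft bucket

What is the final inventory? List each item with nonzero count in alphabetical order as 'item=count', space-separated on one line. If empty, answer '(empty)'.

Answer: bucket=1 clay=1

Derivation:
After 1 (gather 4 ivory): ivory=4
After 2 (craft bolt): bolt=1
After 3 (gather 2 clay): bolt=1 clay=2
After 4 (craft bucket): bucket=1 clay=1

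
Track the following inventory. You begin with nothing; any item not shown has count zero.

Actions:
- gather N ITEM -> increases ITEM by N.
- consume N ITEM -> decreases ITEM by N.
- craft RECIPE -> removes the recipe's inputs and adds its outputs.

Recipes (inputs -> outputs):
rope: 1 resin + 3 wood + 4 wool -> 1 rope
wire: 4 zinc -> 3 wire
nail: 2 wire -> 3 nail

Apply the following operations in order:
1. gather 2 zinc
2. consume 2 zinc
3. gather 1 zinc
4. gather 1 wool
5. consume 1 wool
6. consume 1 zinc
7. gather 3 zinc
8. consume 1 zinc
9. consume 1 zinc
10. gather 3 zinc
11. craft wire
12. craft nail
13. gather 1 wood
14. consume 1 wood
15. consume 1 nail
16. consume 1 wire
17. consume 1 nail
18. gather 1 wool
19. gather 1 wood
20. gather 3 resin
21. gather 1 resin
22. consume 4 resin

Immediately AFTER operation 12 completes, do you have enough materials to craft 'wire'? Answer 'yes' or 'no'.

After 1 (gather 2 zinc): zinc=2
After 2 (consume 2 zinc): (empty)
After 3 (gather 1 zinc): zinc=1
After 4 (gather 1 wool): wool=1 zinc=1
After 5 (consume 1 wool): zinc=1
After 6 (consume 1 zinc): (empty)
After 7 (gather 3 zinc): zinc=3
After 8 (consume 1 zinc): zinc=2
After 9 (consume 1 zinc): zinc=1
After 10 (gather 3 zinc): zinc=4
After 11 (craft wire): wire=3
After 12 (craft nail): nail=3 wire=1

Answer: no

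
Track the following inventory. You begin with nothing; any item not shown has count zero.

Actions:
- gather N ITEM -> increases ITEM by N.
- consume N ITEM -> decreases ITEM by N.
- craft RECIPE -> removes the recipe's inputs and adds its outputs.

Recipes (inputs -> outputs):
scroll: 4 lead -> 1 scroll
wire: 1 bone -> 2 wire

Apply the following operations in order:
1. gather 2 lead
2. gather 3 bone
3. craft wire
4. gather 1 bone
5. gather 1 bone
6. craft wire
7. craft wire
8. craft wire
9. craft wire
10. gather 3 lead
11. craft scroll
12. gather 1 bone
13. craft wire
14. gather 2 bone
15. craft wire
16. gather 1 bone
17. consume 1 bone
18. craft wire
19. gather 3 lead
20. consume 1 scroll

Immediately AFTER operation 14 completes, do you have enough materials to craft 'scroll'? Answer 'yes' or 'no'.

After 1 (gather 2 lead): lead=2
After 2 (gather 3 bone): bone=3 lead=2
After 3 (craft wire): bone=2 lead=2 wire=2
After 4 (gather 1 bone): bone=3 lead=2 wire=2
After 5 (gather 1 bone): bone=4 lead=2 wire=2
After 6 (craft wire): bone=3 lead=2 wire=4
After 7 (craft wire): bone=2 lead=2 wire=6
After 8 (craft wire): bone=1 lead=2 wire=8
After 9 (craft wire): lead=2 wire=10
After 10 (gather 3 lead): lead=5 wire=10
After 11 (craft scroll): lead=1 scroll=1 wire=10
After 12 (gather 1 bone): bone=1 lead=1 scroll=1 wire=10
After 13 (craft wire): lead=1 scroll=1 wire=12
After 14 (gather 2 bone): bone=2 lead=1 scroll=1 wire=12

Answer: no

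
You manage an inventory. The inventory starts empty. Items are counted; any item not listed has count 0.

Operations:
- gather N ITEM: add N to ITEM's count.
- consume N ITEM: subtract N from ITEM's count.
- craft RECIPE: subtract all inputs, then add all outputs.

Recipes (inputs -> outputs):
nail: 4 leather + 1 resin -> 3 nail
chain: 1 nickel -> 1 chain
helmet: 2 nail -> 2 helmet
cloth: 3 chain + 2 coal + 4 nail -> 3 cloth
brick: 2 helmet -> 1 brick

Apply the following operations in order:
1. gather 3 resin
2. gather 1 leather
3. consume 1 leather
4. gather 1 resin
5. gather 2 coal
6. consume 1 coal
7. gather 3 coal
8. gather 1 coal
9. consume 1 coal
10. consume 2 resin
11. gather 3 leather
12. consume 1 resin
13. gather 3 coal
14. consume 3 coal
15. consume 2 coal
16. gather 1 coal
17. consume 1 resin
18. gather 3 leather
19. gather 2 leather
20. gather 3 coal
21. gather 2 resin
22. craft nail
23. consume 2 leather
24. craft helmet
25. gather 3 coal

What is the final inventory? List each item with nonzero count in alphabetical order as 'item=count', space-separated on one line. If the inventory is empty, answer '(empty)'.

Answer: coal=9 helmet=2 leather=2 nail=1 resin=1

Derivation:
After 1 (gather 3 resin): resin=3
After 2 (gather 1 leather): leather=1 resin=3
After 3 (consume 1 leather): resin=3
After 4 (gather 1 resin): resin=4
After 5 (gather 2 coal): coal=2 resin=4
After 6 (consume 1 coal): coal=1 resin=4
After 7 (gather 3 coal): coal=4 resin=4
After 8 (gather 1 coal): coal=5 resin=4
After 9 (consume 1 coal): coal=4 resin=4
After 10 (consume 2 resin): coal=4 resin=2
After 11 (gather 3 leather): coal=4 leather=3 resin=2
After 12 (consume 1 resin): coal=4 leather=3 resin=1
After 13 (gather 3 coal): coal=7 leather=3 resin=1
After 14 (consume 3 coal): coal=4 leather=3 resin=1
After 15 (consume 2 coal): coal=2 leather=3 resin=1
After 16 (gather 1 coal): coal=3 leather=3 resin=1
After 17 (consume 1 resin): coal=3 leather=3
After 18 (gather 3 leather): coal=3 leather=6
After 19 (gather 2 leather): coal=3 leather=8
After 20 (gather 3 coal): coal=6 leather=8
After 21 (gather 2 resin): coal=6 leather=8 resin=2
After 22 (craft nail): coal=6 leather=4 nail=3 resin=1
After 23 (consume 2 leather): coal=6 leather=2 nail=3 resin=1
After 24 (craft helmet): coal=6 helmet=2 leather=2 nail=1 resin=1
After 25 (gather 3 coal): coal=9 helmet=2 leather=2 nail=1 resin=1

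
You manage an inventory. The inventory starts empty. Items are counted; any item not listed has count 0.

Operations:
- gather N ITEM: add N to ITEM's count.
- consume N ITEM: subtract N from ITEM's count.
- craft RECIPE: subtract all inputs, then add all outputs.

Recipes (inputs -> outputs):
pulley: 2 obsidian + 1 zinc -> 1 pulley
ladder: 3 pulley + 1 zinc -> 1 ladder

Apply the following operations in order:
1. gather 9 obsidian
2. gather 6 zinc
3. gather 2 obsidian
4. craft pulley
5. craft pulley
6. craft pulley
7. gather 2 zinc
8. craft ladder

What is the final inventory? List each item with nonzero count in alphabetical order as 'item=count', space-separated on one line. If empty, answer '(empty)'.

After 1 (gather 9 obsidian): obsidian=9
After 2 (gather 6 zinc): obsidian=9 zinc=6
After 3 (gather 2 obsidian): obsidian=11 zinc=6
After 4 (craft pulley): obsidian=9 pulley=1 zinc=5
After 5 (craft pulley): obsidian=7 pulley=2 zinc=4
After 6 (craft pulley): obsidian=5 pulley=3 zinc=3
After 7 (gather 2 zinc): obsidian=5 pulley=3 zinc=5
After 8 (craft ladder): ladder=1 obsidian=5 zinc=4

Answer: ladder=1 obsidian=5 zinc=4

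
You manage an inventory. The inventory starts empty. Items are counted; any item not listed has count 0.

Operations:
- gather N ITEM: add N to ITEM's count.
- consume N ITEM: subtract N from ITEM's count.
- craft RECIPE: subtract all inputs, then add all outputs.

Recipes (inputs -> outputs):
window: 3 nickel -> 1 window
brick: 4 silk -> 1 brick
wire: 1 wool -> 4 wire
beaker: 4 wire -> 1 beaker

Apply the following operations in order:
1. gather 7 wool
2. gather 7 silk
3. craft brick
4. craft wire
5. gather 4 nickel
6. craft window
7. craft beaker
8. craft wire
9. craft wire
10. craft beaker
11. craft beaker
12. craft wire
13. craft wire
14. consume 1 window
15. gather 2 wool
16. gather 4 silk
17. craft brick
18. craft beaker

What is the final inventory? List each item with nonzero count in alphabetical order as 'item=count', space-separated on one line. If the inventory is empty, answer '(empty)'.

Answer: beaker=4 brick=2 nickel=1 silk=3 wire=4 wool=4

Derivation:
After 1 (gather 7 wool): wool=7
After 2 (gather 7 silk): silk=7 wool=7
After 3 (craft brick): brick=1 silk=3 wool=7
After 4 (craft wire): brick=1 silk=3 wire=4 wool=6
After 5 (gather 4 nickel): brick=1 nickel=4 silk=3 wire=4 wool=6
After 6 (craft window): brick=1 nickel=1 silk=3 window=1 wire=4 wool=6
After 7 (craft beaker): beaker=1 brick=1 nickel=1 silk=3 window=1 wool=6
After 8 (craft wire): beaker=1 brick=1 nickel=1 silk=3 window=1 wire=4 wool=5
After 9 (craft wire): beaker=1 brick=1 nickel=1 silk=3 window=1 wire=8 wool=4
After 10 (craft beaker): beaker=2 brick=1 nickel=1 silk=3 window=1 wire=4 wool=4
After 11 (craft beaker): beaker=3 brick=1 nickel=1 silk=3 window=1 wool=4
After 12 (craft wire): beaker=3 brick=1 nickel=1 silk=3 window=1 wire=4 wool=3
After 13 (craft wire): beaker=3 brick=1 nickel=1 silk=3 window=1 wire=8 wool=2
After 14 (consume 1 window): beaker=3 brick=1 nickel=1 silk=3 wire=8 wool=2
After 15 (gather 2 wool): beaker=3 brick=1 nickel=1 silk=3 wire=8 wool=4
After 16 (gather 4 silk): beaker=3 brick=1 nickel=1 silk=7 wire=8 wool=4
After 17 (craft brick): beaker=3 brick=2 nickel=1 silk=3 wire=8 wool=4
After 18 (craft beaker): beaker=4 brick=2 nickel=1 silk=3 wire=4 wool=4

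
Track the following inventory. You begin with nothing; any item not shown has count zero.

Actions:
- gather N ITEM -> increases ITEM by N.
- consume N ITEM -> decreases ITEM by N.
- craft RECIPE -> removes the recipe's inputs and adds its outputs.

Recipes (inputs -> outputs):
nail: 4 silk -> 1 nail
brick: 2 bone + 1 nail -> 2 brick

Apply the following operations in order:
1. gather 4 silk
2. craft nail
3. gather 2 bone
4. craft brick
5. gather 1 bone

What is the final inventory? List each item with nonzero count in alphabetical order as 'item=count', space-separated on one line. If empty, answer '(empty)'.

Answer: bone=1 brick=2

Derivation:
After 1 (gather 4 silk): silk=4
After 2 (craft nail): nail=1
After 3 (gather 2 bone): bone=2 nail=1
After 4 (craft brick): brick=2
After 5 (gather 1 bone): bone=1 brick=2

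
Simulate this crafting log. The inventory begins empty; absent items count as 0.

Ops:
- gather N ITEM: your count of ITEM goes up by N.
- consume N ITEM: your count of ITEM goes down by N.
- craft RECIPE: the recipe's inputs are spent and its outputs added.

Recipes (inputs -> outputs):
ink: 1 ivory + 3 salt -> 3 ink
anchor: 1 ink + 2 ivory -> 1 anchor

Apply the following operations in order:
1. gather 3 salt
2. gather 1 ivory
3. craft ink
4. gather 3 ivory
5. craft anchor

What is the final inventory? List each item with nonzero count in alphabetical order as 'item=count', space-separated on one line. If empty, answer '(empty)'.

Answer: anchor=1 ink=2 ivory=1

Derivation:
After 1 (gather 3 salt): salt=3
After 2 (gather 1 ivory): ivory=1 salt=3
After 3 (craft ink): ink=3
After 4 (gather 3 ivory): ink=3 ivory=3
After 5 (craft anchor): anchor=1 ink=2 ivory=1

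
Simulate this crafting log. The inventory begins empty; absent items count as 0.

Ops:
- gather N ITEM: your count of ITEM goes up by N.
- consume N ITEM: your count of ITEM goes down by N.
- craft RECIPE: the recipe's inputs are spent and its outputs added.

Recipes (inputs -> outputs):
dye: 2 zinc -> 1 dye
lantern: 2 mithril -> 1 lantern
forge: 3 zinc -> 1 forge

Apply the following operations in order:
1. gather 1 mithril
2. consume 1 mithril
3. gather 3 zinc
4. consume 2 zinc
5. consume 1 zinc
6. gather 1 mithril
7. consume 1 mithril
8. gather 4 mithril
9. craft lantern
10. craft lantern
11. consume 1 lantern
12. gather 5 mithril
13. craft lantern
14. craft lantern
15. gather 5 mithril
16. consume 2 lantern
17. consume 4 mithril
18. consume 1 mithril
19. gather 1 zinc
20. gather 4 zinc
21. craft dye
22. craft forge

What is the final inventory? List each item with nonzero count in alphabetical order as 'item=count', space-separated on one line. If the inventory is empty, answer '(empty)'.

After 1 (gather 1 mithril): mithril=1
After 2 (consume 1 mithril): (empty)
After 3 (gather 3 zinc): zinc=3
After 4 (consume 2 zinc): zinc=1
After 5 (consume 1 zinc): (empty)
After 6 (gather 1 mithril): mithril=1
After 7 (consume 1 mithril): (empty)
After 8 (gather 4 mithril): mithril=4
After 9 (craft lantern): lantern=1 mithril=2
After 10 (craft lantern): lantern=2
After 11 (consume 1 lantern): lantern=1
After 12 (gather 5 mithril): lantern=1 mithril=5
After 13 (craft lantern): lantern=2 mithril=3
After 14 (craft lantern): lantern=3 mithril=1
After 15 (gather 5 mithril): lantern=3 mithril=6
After 16 (consume 2 lantern): lantern=1 mithril=6
After 17 (consume 4 mithril): lantern=1 mithril=2
After 18 (consume 1 mithril): lantern=1 mithril=1
After 19 (gather 1 zinc): lantern=1 mithril=1 zinc=1
After 20 (gather 4 zinc): lantern=1 mithril=1 zinc=5
After 21 (craft dye): dye=1 lantern=1 mithril=1 zinc=3
After 22 (craft forge): dye=1 forge=1 lantern=1 mithril=1

Answer: dye=1 forge=1 lantern=1 mithril=1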